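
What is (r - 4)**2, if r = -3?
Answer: 49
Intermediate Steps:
(r - 4)**2 = (-3 - 4)**2 = (-7)**2 = 49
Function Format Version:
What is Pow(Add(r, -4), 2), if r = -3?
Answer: 49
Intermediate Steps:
Pow(Add(r, -4), 2) = Pow(Add(-3, -4), 2) = Pow(-7, 2) = 49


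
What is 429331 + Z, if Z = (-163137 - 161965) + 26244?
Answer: 130473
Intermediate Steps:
Z = -298858 (Z = -325102 + 26244 = -298858)
429331 + Z = 429331 - 298858 = 130473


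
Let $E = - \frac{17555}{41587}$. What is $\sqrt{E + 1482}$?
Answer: $\frac{\sqrt{2562357179473}}{41587} \approx 38.491$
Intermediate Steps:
$E = - \frac{17555}{41587}$ ($E = \left(-17555\right) \frac{1}{41587} = - \frac{17555}{41587} \approx -0.42213$)
$\sqrt{E + 1482} = \sqrt{- \frac{17555}{41587} + 1482} = \sqrt{\frac{61614379}{41587}} = \frac{\sqrt{2562357179473}}{41587}$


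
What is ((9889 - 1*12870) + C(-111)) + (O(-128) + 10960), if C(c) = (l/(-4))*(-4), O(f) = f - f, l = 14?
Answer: 7993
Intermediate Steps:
O(f) = 0
C(c) = 14 (C(c) = (14/(-4))*(-4) = (14*(-¼))*(-4) = -7/2*(-4) = 14)
((9889 - 1*12870) + C(-111)) + (O(-128) + 10960) = ((9889 - 1*12870) + 14) + (0 + 10960) = ((9889 - 12870) + 14) + 10960 = (-2981 + 14) + 10960 = -2967 + 10960 = 7993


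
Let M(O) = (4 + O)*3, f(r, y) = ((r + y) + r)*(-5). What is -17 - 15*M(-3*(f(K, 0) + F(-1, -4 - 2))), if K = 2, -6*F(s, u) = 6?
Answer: -3032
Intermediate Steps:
F(s, u) = -1 (F(s, u) = -⅙*6 = -1)
f(r, y) = -10*r - 5*y (f(r, y) = (y + 2*r)*(-5) = -10*r - 5*y)
M(O) = 12 + 3*O
-17 - 15*M(-3*(f(K, 0) + F(-1, -4 - 2))) = -17 - 15*(12 + 3*(-3*((-10*2 - 5*0) - 1))) = -17 - 15*(12 + 3*(-3*((-20 + 0) - 1))) = -17 - 15*(12 + 3*(-3*(-20 - 1))) = -17 - 15*(12 + 3*(-3*(-21))) = -17 - 15*(12 + 3*63) = -17 - 15*(12 + 189) = -17 - 15*201 = -17 - 3015 = -3032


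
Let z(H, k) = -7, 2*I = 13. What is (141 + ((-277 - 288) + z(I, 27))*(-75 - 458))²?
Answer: 93035370289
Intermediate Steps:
I = 13/2 (I = (½)*13 = 13/2 ≈ 6.5000)
(141 + ((-277 - 288) + z(I, 27))*(-75 - 458))² = (141 + ((-277 - 288) - 7)*(-75 - 458))² = (141 + (-565 - 7)*(-533))² = (141 - 572*(-533))² = (141 + 304876)² = 305017² = 93035370289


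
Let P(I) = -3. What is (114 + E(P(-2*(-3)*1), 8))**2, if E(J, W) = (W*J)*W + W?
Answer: 4900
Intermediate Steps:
E(J, W) = W + J*W**2 (E(J, W) = (J*W)*W + W = J*W**2 + W = W + J*W**2)
(114 + E(P(-2*(-3)*1), 8))**2 = (114 + 8*(1 - 3*8))**2 = (114 + 8*(1 - 24))**2 = (114 + 8*(-23))**2 = (114 - 184)**2 = (-70)**2 = 4900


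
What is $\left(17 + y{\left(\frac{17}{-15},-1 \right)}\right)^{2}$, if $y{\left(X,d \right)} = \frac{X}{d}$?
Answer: $\frac{73984}{225} \approx 328.82$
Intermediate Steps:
$\left(17 + y{\left(\frac{17}{-15},-1 \right)}\right)^{2} = \left(17 + \frac{17 \frac{1}{-15}}{-1}\right)^{2} = \left(17 + 17 \left(- \frac{1}{15}\right) \left(-1\right)\right)^{2} = \left(17 - - \frac{17}{15}\right)^{2} = \left(17 + \frac{17}{15}\right)^{2} = \left(\frac{272}{15}\right)^{2} = \frac{73984}{225}$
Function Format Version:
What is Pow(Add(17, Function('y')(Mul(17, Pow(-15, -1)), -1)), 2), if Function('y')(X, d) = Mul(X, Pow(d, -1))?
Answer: Rational(73984, 225) ≈ 328.82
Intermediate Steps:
Pow(Add(17, Function('y')(Mul(17, Pow(-15, -1)), -1)), 2) = Pow(Add(17, Mul(Mul(17, Pow(-15, -1)), Pow(-1, -1))), 2) = Pow(Add(17, Mul(Mul(17, Rational(-1, 15)), -1)), 2) = Pow(Add(17, Mul(Rational(-17, 15), -1)), 2) = Pow(Add(17, Rational(17, 15)), 2) = Pow(Rational(272, 15), 2) = Rational(73984, 225)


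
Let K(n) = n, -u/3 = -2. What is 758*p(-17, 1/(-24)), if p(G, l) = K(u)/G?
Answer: -4548/17 ≈ -267.53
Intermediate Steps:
u = 6 (u = -3*(-2) = 6)
p(G, l) = 6/G
758*p(-17, 1/(-24)) = 758*(6/(-17)) = 758*(6*(-1/17)) = 758*(-6/17) = -4548/17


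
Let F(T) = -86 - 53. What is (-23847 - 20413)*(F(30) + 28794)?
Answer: -1268270300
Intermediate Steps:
F(T) = -139
(-23847 - 20413)*(F(30) + 28794) = (-23847 - 20413)*(-139 + 28794) = -44260*28655 = -1268270300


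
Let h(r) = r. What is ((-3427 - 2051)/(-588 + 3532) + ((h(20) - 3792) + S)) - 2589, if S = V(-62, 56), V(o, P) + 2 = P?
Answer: -9286643/1472 ≈ -6308.9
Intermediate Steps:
V(o, P) = -2 + P
S = 54 (S = -2 + 56 = 54)
((-3427 - 2051)/(-588 + 3532) + ((h(20) - 3792) + S)) - 2589 = ((-3427 - 2051)/(-588 + 3532) + ((20 - 3792) + 54)) - 2589 = (-5478/2944 + (-3772 + 54)) - 2589 = (-5478*1/2944 - 3718) - 2589 = (-2739/1472 - 3718) - 2589 = -5475635/1472 - 2589 = -9286643/1472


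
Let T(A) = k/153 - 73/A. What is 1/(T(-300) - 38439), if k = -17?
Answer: -900/34594981 ≈ -2.6015e-5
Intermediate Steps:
T(A) = -⅑ - 73/A (T(A) = -17/153 - 73/A = -17*1/153 - 73/A = -⅑ - 73/A)
1/(T(-300) - 38439) = 1/((⅑)*(-657 - 1*(-300))/(-300) - 38439) = 1/((⅑)*(-1/300)*(-657 + 300) - 38439) = 1/((⅑)*(-1/300)*(-357) - 38439) = 1/(119/900 - 38439) = 1/(-34594981/900) = -900/34594981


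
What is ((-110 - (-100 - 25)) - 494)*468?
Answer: -224172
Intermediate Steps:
((-110 - (-100 - 25)) - 494)*468 = ((-110 - 1*(-125)) - 494)*468 = ((-110 + 125) - 494)*468 = (15 - 494)*468 = -479*468 = -224172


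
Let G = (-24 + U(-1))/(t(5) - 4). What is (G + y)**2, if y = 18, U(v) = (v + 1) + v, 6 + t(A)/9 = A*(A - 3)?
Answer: 303601/1024 ≈ 296.49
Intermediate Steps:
t(A) = -54 + 9*A*(-3 + A) (t(A) = -54 + 9*(A*(A - 3)) = -54 + 9*(A*(-3 + A)) = -54 + 9*A*(-3 + A))
U(v) = 1 + 2*v (U(v) = (1 + v) + v = 1 + 2*v)
G = -25/32 (G = (-24 + (1 + 2*(-1)))/((-54 - 27*5 + 9*5**2) - 4) = (-24 + (1 - 2))/((-54 - 135 + 9*25) - 4) = (-24 - 1)/((-54 - 135 + 225) - 4) = -25/(36 - 4) = -25/32 ≈ -0.78125)
(G + y)**2 = (-25/32 + 18)**2 = (551/32)**2 = 303601/1024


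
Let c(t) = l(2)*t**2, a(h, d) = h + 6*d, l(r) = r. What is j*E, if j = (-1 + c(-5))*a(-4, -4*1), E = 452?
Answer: -620144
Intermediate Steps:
c(t) = 2*t**2
j = -1372 (j = (-1 + 2*(-5)**2)*(-4 + 6*(-4*1)) = (-1 + 2*25)*(-4 + 6*(-4)) = (-1 + 50)*(-4 - 24) = 49*(-28) = -1372)
j*E = -1372*452 = -620144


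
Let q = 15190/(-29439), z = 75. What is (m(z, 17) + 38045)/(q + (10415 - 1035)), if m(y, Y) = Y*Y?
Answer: 564257313/138061315 ≈ 4.0870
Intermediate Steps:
q = -15190/29439 (q = 15190*(-1/29439) = -15190/29439 ≈ -0.51598)
m(y, Y) = Y**2
(m(z, 17) + 38045)/(q + (10415 - 1035)) = (17**2 + 38045)/(-15190/29439 + (10415 - 1035)) = (289 + 38045)/(-15190/29439 + 9380) = 38334/(276122630/29439) = 38334*(29439/276122630) = 564257313/138061315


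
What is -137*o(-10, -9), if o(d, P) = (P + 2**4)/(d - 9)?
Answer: 959/19 ≈ 50.474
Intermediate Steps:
o(d, P) = (16 + P)/(-9 + d) (o(d, P) = (P + 16)/(-9 + d) = (16 + P)/(-9 + d))
-137*o(-10, -9) = -137*(16 - 9)/(-9 - 10) = -137*7/(-19) = -(-137)*7/19 = -137*(-7/19) = 959/19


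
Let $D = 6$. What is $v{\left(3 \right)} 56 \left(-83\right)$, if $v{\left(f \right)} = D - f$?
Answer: $-13944$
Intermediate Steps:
$v{\left(f \right)} = 6 - f$
$v{\left(3 \right)} 56 \left(-83\right) = \left(6 - 3\right) 56 \left(-83\right) = 3 \cdot 56 \left(-83\right) = 168 \left(-83\right) = -13944$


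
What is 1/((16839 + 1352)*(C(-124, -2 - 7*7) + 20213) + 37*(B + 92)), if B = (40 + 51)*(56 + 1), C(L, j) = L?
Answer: 1/365634322 ≈ 2.7350e-9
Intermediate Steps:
B = 5187 (B = 91*57 = 5187)
1/((16839 + 1352)*(C(-124, -2 - 7*7) + 20213) + 37*(B + 92)) = 1/((16839 + 1352)*(-124 + 20213) + 37*(5187 + 92)) = 1/(18191*20089 + 37*5279) = 1/(365438999 + 195323) = 1/365634322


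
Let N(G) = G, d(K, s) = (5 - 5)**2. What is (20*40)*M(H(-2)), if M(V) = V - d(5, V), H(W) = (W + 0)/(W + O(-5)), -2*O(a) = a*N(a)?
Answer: 3200/29 ≈ 110.34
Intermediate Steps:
d(K, s) = 0 (d(K, s) = 0**2 = 0)
O(a) = -a**2/2 (O(a) = -a*a/2 = -a**2/2)
H(W) = W/(-25/2 + W) (H(W) = (W + 0)/(W - 1/2*(-5)**2) = W/(W - 1/2*25) = W/(W - 25/2) = W/(-25/2 + W))
M(V) = V (M(V) = V - 1*0 = V + 0 = V)
(20*40)*M(H(-2)) = (20*40)*(2*(-2)/(-25 + 2*(-2))) = 800*(2*(-2)/(-25 - 4)) = 800*(2*(-2)/(-29)) = 800*(2*(-2)*(-1/29)) = 800*(4/29) = 3200/29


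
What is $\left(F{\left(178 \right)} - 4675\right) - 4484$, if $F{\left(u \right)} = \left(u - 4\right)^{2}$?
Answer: $21117$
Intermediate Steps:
$F{\left(u \right)} = \left(-4 + u\right)^{2}$
$\left(F{\left(178 \right)} - 4675\right) - 4484 = \left(\left(-4 + 178\right)^{2} - 4675\right) - 4484 = \left(174^{2} - 4675\right) - 4484 = \left(30276 - 4675\right) - 4484 = 25601 - 4484 = 21117$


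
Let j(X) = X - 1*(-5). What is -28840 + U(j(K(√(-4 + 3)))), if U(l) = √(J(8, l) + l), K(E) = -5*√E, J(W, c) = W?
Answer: -28840 + √(13 - 5*√I) ≈ -28837.0 - 0.56516*I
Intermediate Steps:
j(X) = 5 + X (j(X) = X + 5 = 5 + X)
U(l) = √(8 + l)
-28840 + U(j(K(√(-4 + 3)))) = -28840 + √(8 + (5 - 5*(-4 + 3)^(¼))) = -28840 + √(8 + (5 - 5*(-1)^(¼))) = -28840 + √(8 + (5 - 5*√I)) = -28840 + √(13 - 5*√I)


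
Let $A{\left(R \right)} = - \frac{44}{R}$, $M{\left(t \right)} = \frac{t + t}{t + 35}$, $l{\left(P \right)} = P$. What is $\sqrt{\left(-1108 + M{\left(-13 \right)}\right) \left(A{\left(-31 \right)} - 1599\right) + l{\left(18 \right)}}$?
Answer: $\frac{\sqrt{206052886083}}{341} \approx 1331.2$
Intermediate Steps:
$M{\left(t \right)} = \frac{2 t}{35 + t}$
$\sqrt{\left(-1108 + M{\left(-13 \right)}\right) \left(A{\left(-31 \right)} - 1599\right) + l{\left(18 \right)}} = \sqrt{\left(-1108 + 2 \left(-13\right) \frac{1}{35 - 13}\right) \left(- \frac{44}{-31} - 1599\right) + 18} = \sqrt{\left(-1108 + 2 \left(-13\right) \frac{1}{22}\right) \left(\left(-44\right) \left(- \frac{1}{31}\right) - 1599\right) + 18} = \sqrt{\left(-1108 + 2 \left(-13\right) \frac{1}{22}\right) \left(\frac{44}{31} - 1599\right) + 18} = \sqrt{\left(-1108 - \frac{13}{11}\right) \left(- \frac{49525}{31}\right) + 18} = \sqrt{\left(- \frac{12201}{11}\right) \left(- \frac{49525}{31}\right) + 18} = \sqrt{\frac{604254525}{341} + 18} = \sqrt{\frac{604260663}{341}} = \frac{\sqrt{206052886083}}{341}$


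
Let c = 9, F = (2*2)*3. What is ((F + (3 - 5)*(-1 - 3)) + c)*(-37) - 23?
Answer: -1096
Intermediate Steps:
F = 12 (F = 4*3 = 12)
((F + (3 - 5)*(-1 - 3)) + c)*(-37) - 23 = ((12 + (3 - 5)*(-1 - 3)) + 9)*(-37) - 23 = ((12 - 2*(-4)) + 9)*(-37) - 23 = ((12 + 8) + 9)*(-37) - 23 = (20 + 9)*(-37) - 23 = 29*(-37) - 23 = -1073 - 23 = -1096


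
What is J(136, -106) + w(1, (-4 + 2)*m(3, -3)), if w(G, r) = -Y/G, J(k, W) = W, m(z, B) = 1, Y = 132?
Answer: -238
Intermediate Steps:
w(G, r) = -132/G
J(136, -106) + w(1, (-4 + 2)*m(3, -3)) = -106 - 132/1 = -106 - 132*1 = -106 - 132 = -238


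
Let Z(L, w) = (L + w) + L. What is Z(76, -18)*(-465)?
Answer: -62310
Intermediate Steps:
Z(L, w) = w + 2*L
Z(76, -18)*(-465) = (-18 + 2*76)*(-465) = (-18 + 152)*(-465) = 134*(-465) = -62310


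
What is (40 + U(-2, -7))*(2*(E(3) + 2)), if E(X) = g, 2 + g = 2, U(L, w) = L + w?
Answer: 124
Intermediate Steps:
g = 0 (g = -2 + 2 = 0)
E(X) = 0
(40 + U(-2, -7))*(2*(E(3) + 2)) = (40 + (-2 - 7))*(2*(0 + 2)) = (40 - 9)*(2*2) = 31*4 = 124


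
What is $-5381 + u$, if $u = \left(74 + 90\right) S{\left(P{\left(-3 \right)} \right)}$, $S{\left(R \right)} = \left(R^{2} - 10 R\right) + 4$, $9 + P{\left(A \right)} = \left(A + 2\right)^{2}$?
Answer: $18891$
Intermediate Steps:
$P{\left(A \right)} = -9 + \left(2 + A\right)^{2}$ ($P{\left(A \right)} = -9 + \left(A + 2\right)^{2} = -9 + \left(2 + A\right)^{2}$)
$S{\left(R \right)} = 4 + R^{2} - 10 R$
$u = 24272$ ($u = \left(74 + 90\right) \left(4 + \left(-9 + \left(2 - 3\right)^{2}\right)^{2} - 10 \left(-9 + \left(2 - 3\right)^{2}\right)\right) = 164 \left(4 + \left(-9 + \left(-1\right)^{2}\right)^{2} - 10 \left(-9 + \left(-1\right)^{2}\right)\right) = 164 \left(4 + \left(-9 + 1\right)^{2} - 10 \left(-9 + 1\right)\right) = 164 \left(4 + \left(-8\right)^{2} - -80\right) = 164 \left(4 + 64 + 80\right) = 164 \cdot 148 = 24272$)
$-5381 + u = -5381 + 24272 = 18891$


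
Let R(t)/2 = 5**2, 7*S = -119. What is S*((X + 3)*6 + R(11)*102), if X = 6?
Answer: -87618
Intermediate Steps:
S = -17 (S = (1/7)*(-119) = -17)
R(t) = 50 (R(t) = 2*5**2 = 2*25 = 50)
S*((X + 3)*6 + R(11)*102) = -17*((6 + 3)*6 + 50*102) = -17*(9*6 + 5100) = -17*(54 + 5100) = -17*5154 = -87618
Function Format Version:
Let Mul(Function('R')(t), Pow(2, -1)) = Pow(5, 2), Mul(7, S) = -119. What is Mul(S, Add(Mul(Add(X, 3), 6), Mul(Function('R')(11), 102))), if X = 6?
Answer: -87618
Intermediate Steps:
S = -17 (S = Mul(Rational(1, 7), -119) = -17)
Function('R')(t) = 50 (Function('R')(t) = Mul(2, Pow(5, 2)) = Mul(2, 25) = 50)
Mul(S, Add(Mul(Add(X, 3), 6), Mul(Function('R')(11), 102))) = Mul(-17, Add(Mul(Add(6, 3), 6), Mul(50, 102))) = Mul(-17, Add(Mul(9, 6), 5100)) = Mul(-17, Add(54, 5100)) = Mul(-17, 5154) = -87618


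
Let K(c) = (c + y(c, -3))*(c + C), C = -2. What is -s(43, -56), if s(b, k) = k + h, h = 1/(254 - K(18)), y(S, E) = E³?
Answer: 22287/398 ≈ 55.997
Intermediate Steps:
K(c) = (-27 + c)*(-2 + c) (K(c) = (c + (-3)³)*(c - 2) = (c - 27)*(-2 + c) = (-27 + c)*(-2 + c))
h = 1/398 (h = 1/(254 - (54 + 18² - 29*18)) = 1/(254 - (54 + 324 - 522)) = 1/(254 - 1*(-144)) = 1/(254 + 144) = 1/398 ≈ 0.0025126)
s(b, k) = 1/398 + k (s(b, k) = k + 1/398 = 1/398 + k)
-s(43, -56) = -(1/398 - 56) = -1*(-22287/398) = 22287/398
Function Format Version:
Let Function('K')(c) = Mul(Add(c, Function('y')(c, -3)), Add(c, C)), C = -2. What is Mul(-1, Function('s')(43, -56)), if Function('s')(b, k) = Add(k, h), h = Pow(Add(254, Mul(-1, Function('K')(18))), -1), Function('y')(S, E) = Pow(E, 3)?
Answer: Rational(22287, 398) ≈ 55.997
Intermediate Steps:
Function('K')(c) = Mul(Add(-27, c), Add(-2, c)) (Function('K')(c) = Mul(Add(c, Pow(-3, 3)), Add(c, -2)) = Mul(Add(c, -27), Add(-2, c)) = Mul(Add(-27, c), Add(-2, c)))
h = Rational(1, 398) (h = Pow(Add(254, Mul(-1, Add(54, Pow(18, 2), Mul(-29, 18)))), -1) = Pow(Add(254, Mul(-1, Add(54, 324, -522))), -1) = Pow(Add(254, Mul(-1, -144)), -1) = Pow(Add(254, 144), -1) = Pow(398, -1) = Rational(1, 398) ≈ 0.0025126)
Function('s')(b, k) = Add(Rational(1, 398), k) (Function('s')(b, k) = Add(k, Rational(1, 398)) = Add(Rational(1, 398), k))
Mul(-1, Function('s')(43, -56)) = Mul(-1, Add(Rational(1, 398), -56)) = Mul(-1, Rational(-22287, 398)) = Rational(22287, 398)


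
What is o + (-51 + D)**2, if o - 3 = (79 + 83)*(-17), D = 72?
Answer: -2310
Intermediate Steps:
o = -2751 (o = 3 + (79 + 83)*(-17) = 3 + 162*(-17) = 3 - 2754 = -2751)
o + (-51 + D)**2 = -2751 + (-51 + 72)**2 = -2751 + 21**2 = -2751 + 441 = -2310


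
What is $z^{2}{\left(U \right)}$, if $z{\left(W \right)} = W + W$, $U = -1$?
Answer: $4$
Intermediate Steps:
$z{\left(W \right)} = 2 W$
$z^{2}{\left(U \right)} = \left(2 \left(-1\right)\right)^{2} = \left(-2\right)^{2} = 4$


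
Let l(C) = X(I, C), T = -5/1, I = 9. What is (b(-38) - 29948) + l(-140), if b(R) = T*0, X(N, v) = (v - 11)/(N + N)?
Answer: -539215/18 ≈ -29956.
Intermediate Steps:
X(N, v) = (-11 + v)/(2*N) (X(N, v) = (-11 + v)/((2*N)) = (-11 + v)*(1/(2*N)) = (-11 + v)/(2*N))
T = -5 (T = -5*1 = -5)
l(C) = -11/18 + C/18 (l(C) = (½)*(-11 + C)/9 = (½)*(⅑)*(-11 + C) = -11/18 + C/18)
b(R) = 0 (b(R) = -5*0 = 0)
(b(-38) - 29948) + l(-140) = (0 - 29948) + (-11/18 + (1/18)*(-140)) = -29948 + (-11/18 - 70/9) = -29948 - 151/18 = -539215/18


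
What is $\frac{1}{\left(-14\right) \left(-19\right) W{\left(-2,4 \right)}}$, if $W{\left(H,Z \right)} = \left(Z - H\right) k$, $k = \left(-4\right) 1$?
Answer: $- \frac{1}{6384} \approx -0.00015664$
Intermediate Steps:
$k = -4$
$W{\left(H,Z \right)} = - 4 Z + 4 H$ ($W{\left(H,Z \right)} = \left(Z - H\right) \left(-4\right) = - 4 Z + 4 H$)
$\frac{1}{\left(-14\right) \left(-19\right) W{\left(-2,4 \right)}} = \frac{1}{\left(-14\right) \left(-19\right) \left(\left(-4\right) 4 + 4 \left(-2\right)\right)} = \frac{1}{266 \left(-16 - 8\right)} = \frac{1}{266 \left(-24\right)} = \frac{1}{-6384} = - \frac{1}{6384}$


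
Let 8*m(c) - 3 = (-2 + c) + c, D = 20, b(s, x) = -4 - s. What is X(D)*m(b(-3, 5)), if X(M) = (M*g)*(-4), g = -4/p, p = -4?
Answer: 10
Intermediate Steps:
g = 1 (g = -4/(-4) = -4*(-1/4) = 1)
m(c) = 1/8 + c/4 (m(c) = 3/8 + ((-2 + c) + c)/8 = 3/8 + (-2 + 2*c)/8 = 3/8 + (-1/4 + c/4) = 1/8 + c/4)
X(M) = -4*M (X(M) = (M*1)*(-4) = M*(-4) = -4*M)
X(D)*m(b(-3, 5)) = (-4*20)*(1/8 + (-4 - 1*(-3))/4) = -80*(1/8 + (-4 + 3)/4) = -80*(1/8 + (1/4)*(-1)) = -80*(1/8 - 1/4) = -80*(-1/8) = 10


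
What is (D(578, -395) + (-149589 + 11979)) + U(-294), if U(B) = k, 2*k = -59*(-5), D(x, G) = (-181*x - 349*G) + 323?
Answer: -207805/2 ≈ -1.0390e+5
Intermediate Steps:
D(x, G) = 323 - 349*G - 181*x (D(x, G) = (-349*G - 181*x) + 323 = 323 - 349*G - 181*x)
k = 295/2 (k = (-59*(-5))/2 = (½)*295 = 295/2 ≈ 147.50)
U(B) = 295/2
(D(578, -395) + (-149589 + 11979)) + U(-294) = ((323 - 349*(-395) - 181*578) + (-149589 + 11979)) + 295/2 = ((323 + 137855 - 104618) - 137610) + 295/2 = (33560 - 137610) + 295/2 = -104050 + 295/2 = -207805/2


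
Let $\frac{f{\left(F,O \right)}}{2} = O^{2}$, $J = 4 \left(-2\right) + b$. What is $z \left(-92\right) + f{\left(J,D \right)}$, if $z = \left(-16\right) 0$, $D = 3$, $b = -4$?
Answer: $18$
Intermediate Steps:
$J = -12$ ($J = 4 \left(-2\right) - 4 = -8 - 4 = -12$)
$z = 0$
$f{\left(F,O \right)} = 2 O^{2}$
$z \left(-92\right) + f{\left(J,D \right)} = 0 \left(-92\right) + 2 \cdot 3^{2} = 0 + 2 \cdot 9 = 0 + 18 = 18$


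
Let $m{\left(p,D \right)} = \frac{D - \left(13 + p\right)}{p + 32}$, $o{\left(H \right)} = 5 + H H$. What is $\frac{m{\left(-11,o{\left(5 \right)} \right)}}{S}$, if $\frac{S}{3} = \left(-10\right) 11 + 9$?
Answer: $- \frac{4}{909} \approx -0.0044004$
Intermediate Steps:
$o{\left(H \right)} = 5 + H^{2}$
$S = -303$ ($S = 3 \left(\left(-10\right) 11 + 9\right) = 3 \left(-110 + 9\right) = 3 \left(-101\right) = -303$)
$m{\left(p,D \right)} = \frac{-13 + D - p}{32 + p}$
$\frac{m{\left(-11,o{\left(5 \right)} \right)}}{S} = \frac{\frac{1}{32 - 11} \left(-13 + \left(5 + 5^{2}\right) - -11\right)}{-303} = \frac{-13 + \left(5 + 25\right) + 11}{21} \left(- \frac{1}{303}\right) = \frac{-13 + 30 + 11}{21} \left(- \frac{1}{303}\right) = \frac{1}{21} \cdot 28 \left(- \frac{1}{303}\right) = \frac{4}{3} \left(- \frac{1}{303}\right) = - \frac{4}{909}$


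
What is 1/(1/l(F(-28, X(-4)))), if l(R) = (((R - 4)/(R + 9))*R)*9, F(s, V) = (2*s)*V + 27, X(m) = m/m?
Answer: -8613/20 ≈ -430.65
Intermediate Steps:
X(m) = 1
F(s, V) = 27 + 2*V*s (F(s, V) = 2*V*s + 27 = 27 + 2*V*s)
l(R) = 9*R*(-4 + R)/(9 + R) (l(R) = (((-4 + R)/(9 + R))*R)*9 = (R*(-4 + R)/(9 + R))*9 = 9*R*(-4 + R)/(9 + R))
1/(1/l(F(-28, X(-4)))) = 1/(1/(9*(27 + 2*1*(-28))*(-4 + (27 + 2*1*(-28)))/(9 + (27 + 2*1*(-28))))) = 1/(1/(9*(27 - 56)*(-4 + (27 - 56))/(9 + (27 - 56)))) = 1/(1/(9*(-29)*(-4 - 29)/(9 - 29))) = 1/(1/(9*(-29)*(-33)/(-20))) = 1/(1/(9*(-29)*(-1/20)*(-33))) = 1/(1/(-8613/20)) = 1/(-20/8613) = -8613/20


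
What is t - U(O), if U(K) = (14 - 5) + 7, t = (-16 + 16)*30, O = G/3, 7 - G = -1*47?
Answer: -16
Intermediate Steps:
G = 54 (G = 7 - (-1)*47 = 7 - 1*(-47) = 7 + 47 = 54)
O = 18 (O = 54/3 = 54*(1/3) = 18)
t = 0 (t = 0*30 = 0)
U(K) = 16 (U(K) = 9 + 7 = 16)
t - U(O) = 0 - 1*16 = 0 - 16 = -16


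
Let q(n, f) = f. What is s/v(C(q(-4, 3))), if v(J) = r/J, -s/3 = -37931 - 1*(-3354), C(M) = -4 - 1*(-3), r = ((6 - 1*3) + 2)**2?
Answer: -103731/25 ≈ -4149.2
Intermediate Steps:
r = 25 (r = ((6 - 3) + 2)**2 = (3 + 2)**2 = 5**2 = 25)
C(M) = -1 (C(M) = -4 + 3 = -1)
s = 103731 (s = -3*(-37931 - 1*(-3354)) = -3*(-37931 + 3354) = -3*(-34577) = 103731)
v(J) = 25/J
s/v(C(q(-4, 3))) = 103731/((25/(-1))) = 103731/((25*(-1))) = 103731/(-25) = 103731*(-1/25) = -103731/25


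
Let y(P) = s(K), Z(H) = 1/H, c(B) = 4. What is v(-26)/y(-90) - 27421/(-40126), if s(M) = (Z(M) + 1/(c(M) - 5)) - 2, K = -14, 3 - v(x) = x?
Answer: -15112053/1725418 ≈ -8.7585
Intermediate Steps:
v(x) = 3 - x
s(M) = -3 + 1/M (s(M) = (1/M + 1/(4 - 5)) - 2 = (1/M + 1/(-1)) - 2 = (1/M - 1) - 2 = (-1 + 1/M) - 2 = -3 + 1/M)
y(P) = -43/14 (y(P) = -3 + 1/(-14) = -3 - 1/14 = -43/14)
v(-26)/y(-90) - 27421/(-40126) = (3 - 1*(-26))/(-43/14) - 27421/(-40126) = (3 + 26)*(-14/43) - 27421*(-1/40126) = 29*(-14/43) + 27421/40126 = -406/43 + 27421/40126 = -15112053/1725418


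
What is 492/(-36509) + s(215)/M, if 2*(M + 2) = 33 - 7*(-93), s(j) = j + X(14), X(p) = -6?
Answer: 7463101/12413060 ≈ 0.60123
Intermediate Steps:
s(j) = -6 + j (s(j) = j - 6 = -6 + j)
M = 340 (M = -2 + (33 - 7*(-93))/2 = -2 + (33 + 651)/2 = -2 + (1/2)*684 = -2 + 342 = 340)
492/(-36509) + s(215)/M = 492/(-36509) + (-6 + 215)/340 = 492*(-1/36509) + 209*(1/340) = -492/36509 + 209/340 = 7463101/12413060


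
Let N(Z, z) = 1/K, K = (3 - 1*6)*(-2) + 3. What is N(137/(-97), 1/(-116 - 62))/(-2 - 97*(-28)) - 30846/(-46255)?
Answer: 753490651/1129824630 ≈ 0.66691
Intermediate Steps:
K = 9 (K = (3 - 6)*(-2) + 3 = -3*(-2) + 3 = 6 + 3 = 9)
N(Z, z) = ⅑ (N(Z, z) = 1/9 = ⅑)
N(137/(-97), 1/(-116 - 62))/(-2 - 97*(-28)) - 30846/(-46255) = 1/(9*(-2 - 97*(-28))) - 30846/(-46255) = 1/(9*(-2 + 2716)) - 30846*(-1/46255) = (⅑)/2714 + 30846/46255 = (⅑)*(1/2714) + 30846/46255 = 1/24426 + 30846/46255 = 753490651/1129824630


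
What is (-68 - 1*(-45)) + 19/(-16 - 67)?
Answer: -1928/83 ≈ -23.229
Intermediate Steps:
(-68 - 1*(-45)) + 19/(-16 - 67) = (-68 + 45) + 19/(-83) = -23 - 1/83*19 = -23 - 19/83 = -1928/83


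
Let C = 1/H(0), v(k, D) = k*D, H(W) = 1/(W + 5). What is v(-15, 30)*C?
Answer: -2250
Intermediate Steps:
H(W) = 1/(5 + W)
v(k, D) = D*k
C = 5 (C = 1/(1/(5 + 0)) = 1/(1/5) = 5)
v(-15, 30)*C = (30*(-15))*5 = -450*5 = -2250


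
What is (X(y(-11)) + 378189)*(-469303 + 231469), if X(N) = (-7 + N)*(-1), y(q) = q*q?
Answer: -89919089550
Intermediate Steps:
y(q) = q²
X(N) = 7 - N
(X(y(-11)) + 378189)*(-469303 + 231469) = ((7 - 1*(-11)²) + 378189)*(-469303 + 231469) = ((7 - 1*121) + 378189)*(-237834) = ((7 - 121) + 378189)*(-237834) = (-114 + 378189)*(-237834) = 378075*(-237834) = -89919089550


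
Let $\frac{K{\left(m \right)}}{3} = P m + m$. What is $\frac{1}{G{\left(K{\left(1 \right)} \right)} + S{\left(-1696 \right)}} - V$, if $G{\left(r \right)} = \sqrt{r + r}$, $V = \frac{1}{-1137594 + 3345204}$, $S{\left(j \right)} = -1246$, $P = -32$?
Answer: $- \frac{1376117381}{1713880231110} - \frac{i \sqrt{186}}{1552702} \approx -0.00080292 - 8.7835 \cdot 10^{-6} i$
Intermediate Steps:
$V = \frac{1}{2207610} \approx 4.5298 \cdot 10^{-7}$
$K{\left(m \right)} = - 93 m$ ($K{\left(m \right)} = 3 \left(- 32 m + m\right) = 3 \left(- 31 m\right) = - 93 m$)
$G{\left(r \right)} = \sqrt{2} \sqrt{r}$ ($G{\left(r \right)} = \sqrt{2 r} = \sqrt{2} \sqrt{r}$)
$\frac{1}{G{\left(K{\left(1 \right)} \right)} + S{\left(-1696 \right)}} - V = \frac{1}{\sqrt{2} \sqrt{\left(-93\right) 1} - 1246} - \frac{1}{2207610} = \frac{1}{\sqrt{2} \sqrt{-93} - 1246} - \frac{1}{2207610} = \frac{1}{\sqrt{2} i \sqrt{93} - 1246} - \frac{1}{2207610} = \frac{1}{i \sqrt{186} - 1246} - \frac{1}{2207610} = \frac{1}{-1246 + i \sqrt{186}} - \frac{1}{2207610} = - \frac{1}{2207610} + \frac{1}{-1246 + i \sqrt{186}}$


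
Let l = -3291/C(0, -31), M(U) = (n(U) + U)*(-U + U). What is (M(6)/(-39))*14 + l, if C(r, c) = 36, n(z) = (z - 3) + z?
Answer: -1097/12 ≈ -91.417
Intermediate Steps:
n(z) = -3 + 2*z (n(z) = (-3 + z) + z = -3 + 2*z)
M(U) = 0 (M(U) = ((-3 + 2*U) + U)*(-U + U) = (-3 + 3*U)*0 = 0)
l = -1097/12 (l = -3291/36 = -3291*1/36 = -1097/12 ≈ -91.417)
(M(6)/(-39))*14 + l = (0/(-39))*14 - 1097/12 = (0*(-1/39))*14 - 1097/12 = 0*14 - 1097/12 = 0 - 1097/12 = -1097/12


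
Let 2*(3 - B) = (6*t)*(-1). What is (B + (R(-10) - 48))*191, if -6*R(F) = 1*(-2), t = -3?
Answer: -30751/3 ≈ -10250.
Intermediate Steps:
B = -6 (B = 3 - 6*(-3)*(-1)/2 = 3 - (-9)*(-1) = 3 - ½*18 = 3 - 9 = -6)
R(F) = ⅓ (R(F) = -(-2)/6 = -⅙*(-2) = ⅓)
(B + (R(-10) - 48))*191 = (-6 + (⅓ - 48))*191 = (-6 - 143/3)*191 = -161/3*191 = -30751/3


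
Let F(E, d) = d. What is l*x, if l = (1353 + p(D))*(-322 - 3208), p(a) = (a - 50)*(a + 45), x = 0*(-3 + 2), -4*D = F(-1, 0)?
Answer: 0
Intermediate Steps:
D = 0 (D = -1/4*0 = 0)
x = 0 (x = 0*(-1) = 0)
p(a) = (-50 + a)*(45 + a)
l = 3166410 (l = (1353 + (-2250 + 0**2 - 5*0))*(-322 - 3208) = (1353 + (-2250 + 0 + 0))*(-3530) = (1353 - 2250)*(-3530) = -897*(-3530) = 3166410)
l*x = 3166410*0 = 0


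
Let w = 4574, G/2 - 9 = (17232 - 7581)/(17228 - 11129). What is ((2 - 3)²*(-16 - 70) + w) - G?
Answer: 9081076/2033 ≈ 4466.8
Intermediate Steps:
G = 43028/2033 (G = 18 + 2*((17232 - 7581)/(17228 - 11129)) = 18 + 2*(9651/6099) = 18 + 2*(9651*(1/6099)) = 18 + 2*(3217/2033) = 18 + 6434/2033 = 43028/2033 ≈ 21.165)
((2 - 3)²*(-16 - 70) + w) - G = ((2 - 3)²*(-16 - 70) + 4574) - 1*43028/2033 = ((-1)²*(-86) + 4574) - 43028/2033 = (1*(-86) + 4574) - 43028/2033 = (-86 + 4574) - 43028/2033 = 4488 - 43028/2033 = 9081076/2033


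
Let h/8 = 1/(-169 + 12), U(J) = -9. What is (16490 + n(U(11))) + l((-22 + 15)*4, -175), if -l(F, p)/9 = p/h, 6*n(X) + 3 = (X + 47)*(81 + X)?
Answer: -111711/8 ≈ -13964.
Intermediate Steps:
h = -8/157 (h = 8/(-169 + 12) = 8/(-157) = 8*(-1/157) = -8/157 ≈ -0.050955)
n(X) = -1/2 + (47 + X)*(81 + X)/6 (n(X) = -1/2 + ((X + 47)*(81 + X))/6 = -1/2 + ((47 + X)*(81 + X))/6 = -1/2 + (47 + X)*(81 + X)/6)
l(F, p) = 1413*p/8 (l(F, p) = -9*p/(-8/157) = -9*p*(-157)/8 = -(-1413)*p/8 = 1413*p/8)
(16490 + n(U(11))) + l((-22 + 15)*4, -175) = (16490 + (634 + (1/6)*(-9)**2 + (64/3)*(-9))) + (1413/8)*(-175) = (16490 + (634 + (1/6)*81 - 192)) - 247275/8 = (16490 + (634 + 27/2 - 192)) - 247275/8 = (16490 + 911/2) - 247275/8 = 33891/2 - 247275/8 = -111711/8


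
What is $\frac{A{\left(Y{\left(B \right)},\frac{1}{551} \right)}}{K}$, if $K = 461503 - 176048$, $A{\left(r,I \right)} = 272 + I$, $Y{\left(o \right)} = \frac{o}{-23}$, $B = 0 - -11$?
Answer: $\frac{149873}{157285705} \approx 0.00095287$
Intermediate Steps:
$B = 11$ ($B = 0 + 11 = 11$)
$Y{\left(o \right)} = - \frac{o}{23}$ ($Y{\left(o \right)} = o \left(- \frac{1}{23}\right) = - \frac{o}{23}$)
$K = 285455$ ($K = 461503 - 176048 = 285455$)
$\frac{A{\left(Y{\left(B \right)},\frac{1}{551} \right)}}{K} = \frac{272 + \frac{1}{551}}{285455} = \left(272 + \frac{1}{551}\right) \frac{1}{285455} = \frac{149873}{551} \cdot \frac{1}{285455} = \frac{149873}{157285705}$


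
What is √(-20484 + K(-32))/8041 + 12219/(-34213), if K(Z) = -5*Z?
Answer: -12219/34213 + 2*I*√5081/8041 ≈ -0.35714 + 0.017729*I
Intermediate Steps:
√(-20484 + K(-32))/8041 + 12219/(-34213) = √(-20484 - 5*(-32))/8041 + 12219/(-34213) = √(-20484 + 160)*(1/8041) + 12219*(-1/34213) = √(-20324)*(1/8041) - 12219/34213 = (2*I*√5081)*(1/8041) - 12219/34213 = 2*I*√5081/8041 - 12219/34213 = -12219/34213 + 2*I*√5081/8041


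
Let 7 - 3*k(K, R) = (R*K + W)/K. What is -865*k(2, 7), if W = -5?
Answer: -4325/6 ≈ -720.83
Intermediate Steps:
k(K, R) = 7/3 - (-5 + K*R)/(3*K) (k(K, R) = 7/3 - (R*K - 5)/(3*K) = 7/3 - (K*R - 5)/(3*K) = 7/3 - (-5 + K*R)/(3*K))
-865*k(2, 7) = -865*(5 - 1*2*(-7 + 7))/(3*2) = -865*(5 - 1*2*0)/(3*2) = -865*(5 + 0)/(3*2) = -865*5/(3*2) = -865*⅚ = -4325/6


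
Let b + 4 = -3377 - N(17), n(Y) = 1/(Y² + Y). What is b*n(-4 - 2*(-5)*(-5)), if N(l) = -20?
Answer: -3361/2862 ≈ -1.1744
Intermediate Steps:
n(Y) = 1/(Y + Y²)
b = -3361 (b = -4 + (-3377 - 1*(-20)) = -4 + (-3377 + 20) = -4 - 3357 = -3361)
b*n(-4 - 2*(-5)*(-5)) = -3361/((-4 - 2*(-5)*(-5))*(1 + (-4 - 2*(-5)*(-5)))) = -3361/((-4 + 10*(-5))*(1 + (-4 + 10*(-5)))) = -3361/((-4 - 50)*(1 + (-4 - 50))) = -3361/((-54)*(1 - 54)) = -(-3361)/(54*(-53)) = -(-3361)*(-1)/(54*53) = -3361*1/2862 = -3361/2862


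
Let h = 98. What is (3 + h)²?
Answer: 10201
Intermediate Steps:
(3 + h)² = (3 + 98)² = 101² = 10201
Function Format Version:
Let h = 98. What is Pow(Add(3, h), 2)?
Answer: 10201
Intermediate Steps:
Pow(Add(3, h), 2) = Pow(Add(3, 98), 2) = Pow(101, 2) = 10201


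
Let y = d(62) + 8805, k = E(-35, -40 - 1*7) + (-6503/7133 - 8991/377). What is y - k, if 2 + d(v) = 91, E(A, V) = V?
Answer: 3444313445/384163 ≈ 8965.8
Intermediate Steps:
d(v) = 89 (d(v) = -2 + 91 = 89)
k = -27567723/384163 (k = (-40 - 1*7) + (-6503/7133 - 8991/377) = (-40 - 7) + (-6503*1/7133 - 8991*1/377) = -47 + (-929/1019 - 8991/377) = -47 - 9512062/384163 = -27567723/384163 ≈ -71.760)
y = 8894 (y = 89 + 8805 = 8894)
y - k = 8894 - 1*(-27567723/384163) = 8894 + 27567723/384163 = 3444313445/384163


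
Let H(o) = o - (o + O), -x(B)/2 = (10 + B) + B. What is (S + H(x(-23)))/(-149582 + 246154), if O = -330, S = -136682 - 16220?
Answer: -5449/3449 ≈ -1.5799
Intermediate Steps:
S = -152902
x(B) = -20 - 4*B (x(B) = -2*((10 + B) + B) = -2*(10 + 2*B) = -20 - 4*B)
H(o) = 330 (H(o) = o - (o - 330) = o - (-330 + o) = o + (330 - o) = 330)
(S + H(x(-23)))/(-149582 + 246154) = (-152902 + 330)/(-149582 + 246154) = -152572/96572 = -152572*1/96572 = -5449/3449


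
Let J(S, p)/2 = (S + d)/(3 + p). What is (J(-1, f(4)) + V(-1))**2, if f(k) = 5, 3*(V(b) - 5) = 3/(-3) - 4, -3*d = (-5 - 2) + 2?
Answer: 49/4 ≈ 12.250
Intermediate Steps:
d = 5/3 (d = -((-5 - 2) + 2)/3 = -(-7 + 2)/3 = -1/3*(-5) = 5/3 ≈ 1.6667)
V(b) = 10/3 (V(b) = 5 + (3/(-3) - 4)/3 = 5 + (-1/3*3 - 4)/3 = 5 + (-1 - 4)/3 = 5 + (1/3)*(-5) = 5 - 5/3 = 10/3)
J(S, p) = 2*(5/3 + S)/(3 + p) (J(S, p) = 2*((S + 5/3)/(3 + p)) = 2*((5/3 + S)/(3 + p)) = 2*(5/3 + S)/(3 + p))
(J(-1, f(4)) + V(-1))**2 = (2*(5 + 3*(-1))/(3*(3 + 5)) + 10/3)**2 = ((2/3)*(5 - 3)/8 + 10/3)**2 = ((2/3)*(1/8)*2 + 10/3)**2 = (1/6 + 10/3)**2 = (7/2)**2 = 49/4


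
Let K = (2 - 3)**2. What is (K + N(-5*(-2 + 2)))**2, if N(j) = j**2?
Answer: 1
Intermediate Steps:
K = 1 (K = (-1)**2 = 1)
(K + N(-5*(-2 + 2)))**2 = (1 + (-5*(-2 + 2))**2)**2 = (1 + (-5*0)**2)**2 = (1 + 0**2)**2 = (1 + 0)**2 = 1**2 = 1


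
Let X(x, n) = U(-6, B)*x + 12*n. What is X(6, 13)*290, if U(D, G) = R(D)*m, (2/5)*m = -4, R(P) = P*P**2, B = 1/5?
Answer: 3803640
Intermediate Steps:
B = 1/5 (B = 1*(1/5) = 1/5 ≈ 0.20000)
R(P) = P**3
m = -10 (m = (5/2)*(-4) = -10)
U(D, G) = -10*D**3 (U(D, G) = D**3*(-10) = -10*D**3)
X(x, n) = 12*n + 2160*x (X(x, n) = (-10*(-6)**3)*x + 12*n = (-10*(-216))*x + 12*n = 2160*x + 12*n = 12*n + 2160*x)
X(6, 13)*290 = (12*13 + 2160*6)*290 = (156 + 12960)*290 = 13116*290 = 3803640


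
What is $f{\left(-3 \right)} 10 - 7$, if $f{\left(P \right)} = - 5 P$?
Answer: $143$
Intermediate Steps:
$f{\left(-3 \right)} 10 - 7 = \left(-5\right) \left(-3\right) 10 - 7 = 15 \cdot 10 - 7 = 150 - 7 = 143$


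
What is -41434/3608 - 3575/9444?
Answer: -25262581/2129622 ≈ -11.862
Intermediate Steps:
-41434/3608 - 3575/9444 = -41434*1/3608 - 3575*1/9444 = -20717/1804 - 3575/9444 = -25262581/2129622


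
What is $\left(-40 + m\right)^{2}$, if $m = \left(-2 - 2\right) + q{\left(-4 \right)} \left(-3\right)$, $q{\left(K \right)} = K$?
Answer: $1024$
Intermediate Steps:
$m = 8$ ($m = \left(-2 - 2\right) - -12 = \left(-2 - 2\right) + 12 = -4 + 12 = 8$)
$\left(-40 + m\right)^{2} = \left(-40 + 8\right)^{2} = \left(-32\right)^{2} = 1024$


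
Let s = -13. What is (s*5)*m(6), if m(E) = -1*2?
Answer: 130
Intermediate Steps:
m(E) = -2
(s*5)*m(6) = -13*5*(-2) = -65*(-2) = 130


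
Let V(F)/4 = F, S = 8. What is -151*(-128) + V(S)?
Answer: 19360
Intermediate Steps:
V(F) = 4*F
-151*(-128) + V(S) = -151*(-128) + 4*8 = 19328 + 32 = 19360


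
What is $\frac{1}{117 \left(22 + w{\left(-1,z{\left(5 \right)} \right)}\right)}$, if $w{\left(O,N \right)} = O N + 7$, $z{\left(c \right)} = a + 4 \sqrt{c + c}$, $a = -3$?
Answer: $\frac{1}{3159} + \frac{\sqrt{10}}{25272} \approx 0.00044169$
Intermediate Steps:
$z{\left(c \right)} = -3 + 4 \sqrt{2} \sqrt{c}$ ($z{\left(c \right)} = -3 + 4 \sqrt{c + c} = -3 + 4 \sqrt{2 c} = -3 + 4 \sqrt{2} \sqrt{c}$)
$w{\left(O,N \right)} = 7 + N O$ ($w{\left(O,N \right)} = N O + 7 = 7 + N O$)
$\frac{1}{117 \left(22 + w{\left(-1,z{\left(5 \right)} \right)}\right)} = \frac{1}{117 \left(22 + \left(7 + \left(-3 + 4 \sqrt{2} \sqrt{5}\right) \left(-1\right)\right)\right)} = \frac{1}{117 \left(22 + \left(7 + \left(-3 + 4 \sqrt{10}\right) \left(-1\right)\right)\right)} = \frac{1}{117 \left(22 + \left(7 + \left(3 - 4 \sqrt{10}\right)\right)\right)} = \frac{1}{117 \left(22 + \left(10 - 4 \sqrt{10}\right)\right)} = \frac{1}{117 \left(32 - 4 \sqrt{10}\right)} = \frac{1}{3744 - 468 \sqrt{10}}$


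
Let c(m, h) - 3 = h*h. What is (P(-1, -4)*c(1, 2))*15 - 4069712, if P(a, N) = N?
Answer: -4070132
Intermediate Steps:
c(m, h) = 3 + h² (c(m, h) = 3 + h*h = 3 + h²)
(P(-1, -4)*c(1, 2))*15 - 4069712 = -4*(3 + 2²)*15 - 4069712 = -4*(3 + 4)*15 - 4069712 = -4*7*15 - 4069712 = -28*15 - 4069712 = -420 - 4069712 = -4070132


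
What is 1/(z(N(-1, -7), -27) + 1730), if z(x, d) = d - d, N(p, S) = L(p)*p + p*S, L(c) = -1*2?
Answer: 1/1730 ≈ 0.00057803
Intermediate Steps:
L(c) = -2
N(p, S) = -2*p + S*p (N(p, S) = -2*p + p*S = -2*p + S*p)
z(x, d) = 0
1/(z(N(-1, -7), -27) + 1730) = 1/(0 + 1730) = 1/1730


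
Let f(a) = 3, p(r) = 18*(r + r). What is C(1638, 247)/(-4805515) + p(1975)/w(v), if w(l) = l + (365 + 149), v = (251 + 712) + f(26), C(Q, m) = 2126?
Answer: 17083448501/355608110 ≈ 48.040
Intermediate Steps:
p(r) = 36*r (p(r) = 18*(2*r) = 36*r)
v = 966 (v = (251 + 712) + 3 = 963 + 3 = 966)
w(l) = 514 + l (w(l) = l + 514 = 514 + l)
C(1638, 247)/(-4805515) + p(1975)/w(v) = 2126/(-4805515) + (36*1975)/(514 + 966) = 2126*(-1/4805515) + 71100/1480 = -2126/4805515 + 71100*(1/1480) = -2126/4805515 + 3555/74 = 17083448501/355608110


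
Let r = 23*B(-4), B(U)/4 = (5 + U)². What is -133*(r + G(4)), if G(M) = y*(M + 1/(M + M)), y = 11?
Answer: -146167/8 ≈ -18271.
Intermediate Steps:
B(U) = 4*(5 + U)²
r = 92 (r = 23*(4*(5 - 4)²) = 23*(4*1²) = 23*(4*1) = 23*4 = 92)
G(M) = 11*M + 11/(2*M) (G(M) = 11*(M + 1/(M + M)) = 11*(M + 1/(2*M)) = 11*M + 11/(2*M))
-133*(r + G(4)) = -133*(92 + (11*4 + (11/2)/4)) = -133*(92 + (44 + (11/2)*(¼))) = -133*(92 + (44 + 11/8)) = -133*(92 + 363/8) = -133*1099/8 = -146167/8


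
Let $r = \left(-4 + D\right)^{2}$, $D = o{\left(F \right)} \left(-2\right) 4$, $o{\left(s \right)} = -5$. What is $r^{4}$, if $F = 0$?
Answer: $2821109907456$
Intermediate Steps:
$D = 40$ ($D = \left(-5\right) \left(-2\right) 4 = 10 \cdot 4 = 40$)
$r = 1296$ ($r = \left(-4 + 40\right)^{2} = 36^{2} = 1296$)
$r^{4} = 1296^{4} = 2821109907456$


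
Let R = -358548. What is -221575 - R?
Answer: 136973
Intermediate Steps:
-221575 - R = -221575 - 1*(-358548) = -221575 + 358548 = 136973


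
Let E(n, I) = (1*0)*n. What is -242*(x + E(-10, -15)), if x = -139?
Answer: 33638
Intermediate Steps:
E(n, I) = 0 (E(n, I) = 0*n = 0)
-242*(x + E(-10, -15)) = -242*(-139 + 0) = -242*(-139) = 33638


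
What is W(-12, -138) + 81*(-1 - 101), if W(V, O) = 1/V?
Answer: -99145/12 ≈ -8262.1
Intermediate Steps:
W(-12, -138) + 81*(-1 - 101) = 1/(-12) + 81*(-1 - 101) = -1/12 + 81*(-102) = -1/12 - 8262 = -99145/12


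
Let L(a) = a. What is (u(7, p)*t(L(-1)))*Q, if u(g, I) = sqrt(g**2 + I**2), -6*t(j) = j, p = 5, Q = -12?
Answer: -2*sqrt(74) ≈ -17.205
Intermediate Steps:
t(j) = -j/6
u(g, I) = sqrt(I**2 + g**2)
(u(7, p)*t(L(-1)))*Q = (sqrt(5**2 + 7**2)*(-1/6*(-1)))*(-12) = (sqrt(25 + 49)*(1/6))*(-12) = (sqrt(74)*(1/6))*(-12) = (sqrt(74)/6)*(-12) = -2*sqrt(74)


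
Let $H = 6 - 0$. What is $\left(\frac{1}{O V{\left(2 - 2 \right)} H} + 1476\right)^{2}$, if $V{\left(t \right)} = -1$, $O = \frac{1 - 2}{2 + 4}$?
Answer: $2181529$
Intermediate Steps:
$O = - \frac{1}{6} \approx -0.16667$
$H = 6$ ($H = 6 + 0 = 6$)
$\left(\frac{1}{O V{\left(2 - 2 \right)} H} + 1476\right)^{2} = \left(\frac{1}{\left(- \frac{1}{6}\right) \left(-1\right) 6} + 1476\right)^{2} = \left(\frac{1}{\frac{1}{6} \cdot 6} + 1476\right)^{2} = \left(1^{-1} + 1476\right)^{2} = \left(1 + 1476\right)^{2} = 1477^{2} = 2181529$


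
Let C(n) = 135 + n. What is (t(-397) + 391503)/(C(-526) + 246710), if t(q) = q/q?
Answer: 391504/246319 ≈ 1.5894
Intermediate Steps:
t(q) = 1
(t(-397) + 391503)/(C(-526) + 246710) = (1 + 391503)/((135 - 526) + 246710) = 391504/(-391 + 246710) = 391504/246319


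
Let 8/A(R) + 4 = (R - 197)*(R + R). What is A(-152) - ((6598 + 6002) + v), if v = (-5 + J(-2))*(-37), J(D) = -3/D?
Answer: -675249053/53046 ≈ -12730.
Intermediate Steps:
v = 259/2 (v = (-5 - 3/(-2))*(-37) = (-5 - 3*(-½))*(-37) = (-5 + 3/2)*(-37) = -7/2*(-37) = 259/2 ≈ 129.50)
A(R) = 8/(-4 + 2*R*(-197 + R)) (A(R) = 8/(-4 + (R - 197)*(R + R)) = 8/(-4 + (-197 + R)*(2*R)) = 8/(-4 + 2*R*(-197 + R)))
A(-152) - ((6598 + 6002) + v) = 4/(-2 + (-152)² - 197*(-152)) - ((6598 + 6002) + 259/2) = 4/(-2 + 23104 + 29944) - (12600 + 259/2) = 4/53046 - 1*25459/2 = 4*(1/53046) - 25459/2 = 2/26523 - 25459/2 = -675249053/53046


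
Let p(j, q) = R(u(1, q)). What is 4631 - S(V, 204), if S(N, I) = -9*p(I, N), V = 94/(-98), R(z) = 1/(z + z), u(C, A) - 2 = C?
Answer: 9265/2 ≈ 4632.5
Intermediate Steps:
u(C, A) = 2 + C
R(z) = 1/(2*z)
V = -47/49 (V = 94*(-1/98) = -47/49 ≈ -0.95918)
p(j, q) = ⅙ (p(j, q) = 1/(2*(2 + 1)) = (½)/3 = (½)*(⅓) = ⅙)
S(N, I) = -3/2 (S(N, I) = -9*⅙ = -3/2)
4631 - S(V, 204) = 4631 - 1*(-3/2) = 4631 + 3/2 = 9265/2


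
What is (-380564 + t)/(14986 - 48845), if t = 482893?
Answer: -102329/33859 ≈ -3.0222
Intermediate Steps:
(-380564 + t)/(14986 - 48845) = (-380564 + 482893)/(14986 - 48845) = 102329/(-33859) = 102329*(-1/33859) = -102329/33859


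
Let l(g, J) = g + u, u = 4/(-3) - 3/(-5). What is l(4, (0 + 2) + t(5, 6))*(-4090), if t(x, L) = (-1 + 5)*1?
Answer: -40082/3 ≈ -13361.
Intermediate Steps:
u = -11/15 (u = 4*(-⅓) - 3*(-⅕) = -4/3 + ⅗ = -11/15 ≈ -0.73333)
t(x, L) = 4 (t(x, L) = 4*1 = 4)
l(g, J) = -11/15 + g (l(g, J) = g - 11/15 = -11/15 + g)
l(4, (0 + 2) + t(5, 6))*(-4090) = (-11/15 + 4)*(-4090) = (49/15)*(-4090) = -40082/3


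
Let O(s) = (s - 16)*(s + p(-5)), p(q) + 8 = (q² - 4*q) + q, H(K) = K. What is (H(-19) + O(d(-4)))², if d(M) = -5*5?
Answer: 93636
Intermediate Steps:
p(q) = -8 + q² - 3*q (p(q) = -8 + ((q² - 4*q) + q) = -8 + (q² - 3*q) = -8 + q² - 3*q)
d(M) = -25
O(s) = (-16 + s)*(32 + s) (O(s) = (s - 16)*(s + (-8 + (-5)² - 3*(-5))) = (-16 + s)*(s + (-8 + 25 + 15)) = (-16 + s)*(s + 32) = (-16 + s)*(32 + s))
(H(-19) + O(d(-4)))² = (-19 + (-512 + (-25)² + 16*(-25)))² = (-19 + (-512 + 625 - 400))² = (-19 - 287)² = (-306)² = 93636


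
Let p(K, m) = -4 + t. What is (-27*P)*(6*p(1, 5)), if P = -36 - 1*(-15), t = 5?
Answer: 3402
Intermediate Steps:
p(K, m) = 1 (p(K, m) = -4 + 5 = 1)
P = -21 (P = -36 + 15 = -21)
(-27*P)*(6*p(1, 5)) = (-27*(-21))*(6*1) = 567*6 = 3402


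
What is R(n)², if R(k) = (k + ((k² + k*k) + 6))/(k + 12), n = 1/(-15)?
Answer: 1787569/7209225 ≈ 0.24796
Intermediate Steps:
n = -1/15 ≈ -0.066667
R(k) = (6 + k + 2*k²)/(12 + k) (R(k) = (k + ((k² + k²) + 6))/(12 + k) = (k + (2*k² + 6))/(12 + k) = (k + (6 + 2*k²))/(12 + k) = (6 + k + 2*k²)/(12 + k))
R(n)² = ((6 - 1/15 + 2*(-1/15)²)/(12 - 1/15))² = ((6 - 1/15 + 2*(1/225))/(179/15))² = (15*(6 - 1/15 + 2/225)/179)² = ((15/179)*(1337/225))² = (1337/2685)² = 1787569/7209225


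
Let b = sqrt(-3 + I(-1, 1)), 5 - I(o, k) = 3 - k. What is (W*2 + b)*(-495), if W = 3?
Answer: -2970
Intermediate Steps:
I(o, k) = 2 + k (I(o, k) = 5 - (3 - k) = 5 + (-3 + k) = 2 + k)
b = 0 (b = sqrt(-3 + (2 + 1)) = sqrt(-3 + 3) = sqrt(0) = 0)
(W*2 + b)*(-495) = (3*2 + 0)*(-495) = (6 + 0)*(-495) = 6*(-495) = -2970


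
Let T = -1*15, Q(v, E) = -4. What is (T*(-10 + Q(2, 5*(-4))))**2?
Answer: 44100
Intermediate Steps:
T = -15
(T*(-10 + Q(2, 5*(-4))))**2 = (-15*(-10 - 4))**2 = (-15*(-14))**2 = 210**2 = 44100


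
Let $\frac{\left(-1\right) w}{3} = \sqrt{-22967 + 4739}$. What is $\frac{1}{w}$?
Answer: $\frac{i \sqrt{93}}{3906} \approx 0.0024689 i$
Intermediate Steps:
$w = - 42 i \sqrt{93}$ ($w = - 3 \sqrt{-22967 + 4739} = - 3 \sqrt{-18228} = - 3 \cdot 14 i \sqrt{93} = - 42 i \sqrt{93} \approx - 405.03 i$)
$\frac{1}{w} = \frac{1}{\left(-42\right) i \sqrt{93}} = \frac{i \sqrt{93}}{3906}$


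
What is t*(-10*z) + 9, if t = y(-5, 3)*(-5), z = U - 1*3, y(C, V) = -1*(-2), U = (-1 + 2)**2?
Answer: -191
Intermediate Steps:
U = 1 (U = 1**2 = 1)
y(C, V) = 2
z = -2 (z = 1 - 1*3 = 1 - 3 = -2)
t = -10 (t = 2*(-5) = -10)
t*(-10*z) + 9 = -(-100)*(-2) + 9 = -10*20 + 9 = -200 + 9 = -191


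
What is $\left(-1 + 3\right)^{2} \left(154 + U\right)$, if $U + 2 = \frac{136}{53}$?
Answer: $\frac{32768}{53} \approx 618.26$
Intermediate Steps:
$U = \frac{30}{53}$ ($U = -2 + \frac{136}{53} = \frac{30}{53} \approx 0.56604$)
$\left(-1 + 3\right)^{2} \left(154 + U\right) = \left(-1 + 3\right)^{2} \left(154 + \frac{30}{53}\right) = 2^{2} \cdot \frac{8192}{53} = 4 \cdot \frac{8192}{53} = \frac{32768}{53}$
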